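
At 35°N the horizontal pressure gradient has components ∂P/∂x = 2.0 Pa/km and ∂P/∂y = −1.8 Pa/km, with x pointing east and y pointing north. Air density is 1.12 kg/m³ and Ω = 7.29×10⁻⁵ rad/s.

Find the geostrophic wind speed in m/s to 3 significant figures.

28.7 m/s

Coriolis parameter at 35°N:
f = 2Ω sin φ = 2 × 7.29×10⁻⁵ × sin 35° = 8.36×10⁻⁵ s⁻¹
Component geostrophic relations (x east, y north):
u_g = −(1/(fρ)) ∂P/∂y,  v_g = (1/(fρ)) ∂P/∂x
u_g = −(−1.8×10⁻³)/(8.36×10⁻⁵ × 1.12) = 19.2 m/s;  v_g = (2.0×10⁻³)/(8.36×10⁻⁵ × 1.12) = 21.4 m/s
|V_g| = √(u_g² + v_g²) = 28.7 m/s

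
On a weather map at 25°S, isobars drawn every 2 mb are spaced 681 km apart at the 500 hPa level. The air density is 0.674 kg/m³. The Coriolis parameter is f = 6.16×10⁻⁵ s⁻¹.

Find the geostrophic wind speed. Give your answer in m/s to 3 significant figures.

7.07 m/s

Pressure gradient: |∂P/∂n| = 200 Pa / 681000 m = 2.94×10⁻⁴ Pa/m
Geostrophic balance (pressure-gradient force = Coriolis force):
V_g = (1/(fρ)) |∂P/∂n| = 2.94×10⁻⁴ / (6.16×10⁻⁵ × 0.674) = 7.07 m/s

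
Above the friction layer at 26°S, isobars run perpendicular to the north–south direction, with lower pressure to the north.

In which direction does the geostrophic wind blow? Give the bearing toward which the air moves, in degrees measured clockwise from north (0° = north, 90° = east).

270°

The pressure-gradient force points toward the north (bearing 000°).
Geostrophic balance: in the Southern Hemisphere the Coriolis force deflects motion to the left, so the geostrophic wind blows 90° to the left of the pressure-gradient force (low pressure on the right).
Rotating 000° by 90° counterclockwise gives 270° — the wind blows toward the west.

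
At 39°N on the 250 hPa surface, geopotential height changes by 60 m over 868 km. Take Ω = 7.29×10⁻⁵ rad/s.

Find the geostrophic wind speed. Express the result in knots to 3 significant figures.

Coriolis parameter at 39°N:
f = 2Ω sin φ = 2 × 7.29×10⁻⁵ × sin 39° = 9.18×10⁻⁵ s⁻¹
Height gradient: |∂Z/∂n| = 60 m / 868000 m = 6.91×10⁻⁵
On a pressure surface, geostrophic balance gives V_g = (g/f)|∂Z/∂n|:
V_g = 9.81 × 6.91×10⁻⁵ / 9.18×10⁻⁵ = 7.39 m/s
Converting: 7.39 m/s × 1.944 = 14.4 knots

14.4 knots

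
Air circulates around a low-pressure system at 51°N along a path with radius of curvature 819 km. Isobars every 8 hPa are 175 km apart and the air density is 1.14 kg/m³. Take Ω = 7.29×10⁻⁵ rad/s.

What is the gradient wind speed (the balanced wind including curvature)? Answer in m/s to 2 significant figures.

Coriolis parameter at 51°N:
f = 2Ω sin φ = 2 × 7.29×10⁻⁵ × sin 51° = 1.13×10⁻⁴ s⁻¹
Pressure gradient: |∂P/∂n| = 800 Pa / 175000 m = 4.57×10⁻³ Pa/m
Geostrophic speed: V_g = |∂P/∂n|/(fρ) = 4.57×10⁻³/(1.13×10⁻⁴ × 1.14) = 35.4 m/s
Around a low, centrifugal force acts outward with Coriolis, so pressure-gradient force balances both:
(1/ρ)|∂P/∂n| = fV + V²/R  →  V² + fR·V − fR·V_g = 0
With fR = 1.13×10⁻⁴ × 819×10³ m = 92.8 m/s:
V = [−fR + √((fR)² + 4 fR V_g)]/2 = [−92.8 + √(92.8² + 4×92.8×35.4)]/2 = 27.3 m/s
Subgeostrophic (V < V_g = 35.4 m/s), as expected around a low.

27 m/s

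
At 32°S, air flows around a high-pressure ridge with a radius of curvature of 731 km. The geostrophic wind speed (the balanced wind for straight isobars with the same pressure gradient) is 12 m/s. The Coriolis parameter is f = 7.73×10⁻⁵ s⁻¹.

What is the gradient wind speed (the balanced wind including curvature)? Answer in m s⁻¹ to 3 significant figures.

17.3 m s⁻¹

Around a high, pressure-gradient force acts outward with centrifugal, so Coriolis balances both:
fV = (1/ρ)|∂P/∂n| + V²/R  →  V² − fR·V + fR·V_g = 0
With fR = 7.73×10⁻⁵ × 731×10³ m = 56.5 m/s:
V = [fR − √((fR)² − 4 fR V_g)]/2 = [56.5 − √(56.5² − 4×56.5×12)]/2 = 17.3 m/s
Supergeostrophic (V > V_g = 12 m/s), as expected around a high.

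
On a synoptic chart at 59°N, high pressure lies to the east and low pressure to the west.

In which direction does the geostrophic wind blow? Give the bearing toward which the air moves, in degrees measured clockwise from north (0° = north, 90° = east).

000°

The pressure-gradient force points toward the west (bearing 270°).
Geostrophic balance: in the Northern Hemisphere the Coriolis force deflects motion to the right, so the geostrophic wind blows 90° to the right of the pressure-gradient force (low pressure on the left).
Rotating 270° by 90° clockwise gives 000° — the wind blows toward the north.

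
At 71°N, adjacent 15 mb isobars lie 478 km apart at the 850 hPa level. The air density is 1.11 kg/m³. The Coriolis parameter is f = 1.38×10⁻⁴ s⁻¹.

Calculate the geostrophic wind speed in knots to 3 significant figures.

39.8 knots

Pressure gradient: |∂P/∂n| = 1500 Pa / 478000 m = 3.14×10⁻³ Pa/m
Geostrophic balance (pressure-gradient force = Coriolis force):
V_g = (1/(fρ)) |∂P/∂n| = 3.14×10⁻³ / (1.38×10⁻⁴ × 1.11) = 20.5 m/s
Converting: 20.5 m/s × 1.944 = 39.8 knots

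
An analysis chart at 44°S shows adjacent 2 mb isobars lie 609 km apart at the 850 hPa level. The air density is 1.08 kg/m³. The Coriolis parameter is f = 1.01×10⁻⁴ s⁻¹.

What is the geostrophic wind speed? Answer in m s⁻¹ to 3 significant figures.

3.01 m s⁻¹

Pressure gradient: |∂P/∂n| = 200 Pa / 609000 m = 3.28×10⁻⁴ Pa/m
Geostrophic balance (pressure-gradient force = Coriolis force):
V_g = (1/(fρ)) |∂P/∂n| = 3.28×10⁻⁴ / (1.01×10⁻⁴ × 1.08) = 3.01 m/s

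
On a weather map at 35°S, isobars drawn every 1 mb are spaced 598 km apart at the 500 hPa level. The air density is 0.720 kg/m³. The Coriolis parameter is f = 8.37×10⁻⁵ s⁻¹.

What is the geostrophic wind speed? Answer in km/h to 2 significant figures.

10.0 km/h

Pressure gradient: |∂P/∂n| = 100 Pa / 598000 m = 1.67×10⁻⁴ Pa/m
Geostrophic balance (pressure-gradient force = Coriolis force):
V_g = (1/(fρ)) |∂P/∂n| = 1.67×10⁻⁴ / (8.37×10⁻⁵ × 0.720) = 2.77 m/s
Converting: 2.77 m/s × 3.6 = 10.0 km/h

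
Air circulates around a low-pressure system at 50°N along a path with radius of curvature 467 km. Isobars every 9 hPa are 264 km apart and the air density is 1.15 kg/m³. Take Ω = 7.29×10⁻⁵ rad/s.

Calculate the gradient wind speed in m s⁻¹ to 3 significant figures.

19.4 m s⁻¹

Coriolis parameter at 50°N:
f = 2Ω sin φ = 2 × 7.29×10⁻⁵ × sin 50° = 1.12×10⁻⁴ s⁻¹
Pressure gradient: |∂P/∂n| = 900 Pa / 264000 m = 3.41×10⁻³ Pa/m
Geostrophic speed: V_g = |∂P/∂n|/(fρ) = 3.41×10⁻³/(1.12×10⁻⁴ × 1.15) = 26.5 m/s
Around a low, centrifugal force acts outward with Coriolis, so pressure-gradient force balances both:
(1/ρ)|∂P/∂n| = fV + V²/R  →  V² + fR·V − fR·V_g = 0
With fR = 1.12×10⁻⁴ × 467×10³ m = 52.2 m/s:
V = [−fR + √((fR)² + 4 fR V_g)]/2 = [−52.2 + √(52.2² + 4×52.2×26.5)]/2 = 19.4 m/s
Subgeostrophic (V < V_g = 26.5 m/s), as expected around a low.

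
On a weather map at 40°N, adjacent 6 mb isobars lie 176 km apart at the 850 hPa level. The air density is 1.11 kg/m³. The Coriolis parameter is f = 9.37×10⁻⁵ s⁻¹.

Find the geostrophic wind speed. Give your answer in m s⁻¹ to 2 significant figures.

33 m s⁻¹

Pressure gradient: |∂P/∂n| = 600 Pa / 176000 m = 3.41×10⁻³ Pa/m
Geostrophic balance (pressure-gradient force = Coriolis force):
V_g = (1/(fρ)) |∂P/∂n| = 3.41×10⁻³ / (9.37×10⁻⁵ × 1.11) = 32.8 m/s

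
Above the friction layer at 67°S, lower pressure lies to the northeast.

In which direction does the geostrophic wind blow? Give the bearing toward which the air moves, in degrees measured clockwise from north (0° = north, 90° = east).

315°

The pressure-gradient force points toward the northeast (bearing 045°).
Geostrophic balance: in the Southern Hemisphere the Coriolis force deflects motion to the left, so the geostrophic wind blows 90° to the left of the pressure-gradient force (low pressure on the right).
Rotating 045° by 90° counterclockwise gives 315° — the wind blows toward the northwest.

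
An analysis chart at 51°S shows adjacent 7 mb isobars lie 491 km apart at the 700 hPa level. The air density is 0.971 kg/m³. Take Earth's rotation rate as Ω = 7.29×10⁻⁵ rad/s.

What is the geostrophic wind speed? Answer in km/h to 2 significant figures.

47 km/h

Coriolis parameter at 51°S:
f = 2Ω sin φ = 2 × 7.29×10⁻⁵ × sin 51° = 1.13×10⁻⁴ s⁻¹
Pressure gradient: |∂P/∂n| = 700 Pa / 491000 m = 1.43×10⁻³ Pa/m
Geostrophic balance (pressure-gradient force = Coriolis force):
V_g = (1/(fρ)) |∂P/∂n| = 1.43×10⁻³ / (1.13×10⁻⁴ × 0.971) = 13.0 m/s
Converting: 13.0 m/s × 3.6 = 47 km/h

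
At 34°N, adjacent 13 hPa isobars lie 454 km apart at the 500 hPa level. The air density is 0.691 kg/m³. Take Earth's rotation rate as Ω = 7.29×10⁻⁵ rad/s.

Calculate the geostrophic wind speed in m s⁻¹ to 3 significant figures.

50.8 m s⁻¹

Coriolis parameter at 34°N:
f = 2Ω sin φ = 2 × 7.29×10⁻⁵ × sin 34° = 8.15×10⁻⁵ s⁻¹
Pressure gradient: |∂P/∂n| = 1300 Pa / 454000 m = 2.86×10⁻³ Pa/m
Geostrophic balance (pressure-gradient force = Coriolis force):
V_g = (1/(fρ)) |∂P/∂n| = 2.86×10⁻³ / (8.15×10⁻⁵ × 0.691) = 50.8 m/s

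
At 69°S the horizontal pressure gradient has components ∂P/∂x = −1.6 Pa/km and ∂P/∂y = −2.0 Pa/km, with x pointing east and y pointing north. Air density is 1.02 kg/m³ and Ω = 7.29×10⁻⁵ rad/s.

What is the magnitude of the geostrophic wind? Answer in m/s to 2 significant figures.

Coriolis parameter at 69°S:
f = 2Ω sin φ = 2 × 7.29×10⁻⁵ × sin 69° = 1.36×10⁻⁴ s⁻¹
In the Southern Hemisphere f is negative: f = −1.36×10⁻⁴ s⁻¹.
Component geostrophic relations (x east, y north):
u_g = −(1/(fρ)) ∂P/∂y,  v_g = (1/(fρ)) ∂P/∂x
u_g = −(−2.0×10⁻³)/(−1.36×10⁻⁴ × 1.02) = −14.4 m/s;  v_g = (−1.6×10⁻³)/(−1.36×10⁻⁴ × 1.02) = 11.5 m/s
|V_g| = √(u_g² + v_g²) = 18.4 m/s

18 m/s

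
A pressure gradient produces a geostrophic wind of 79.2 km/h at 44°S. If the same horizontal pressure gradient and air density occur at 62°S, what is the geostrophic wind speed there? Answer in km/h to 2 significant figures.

With the same pressure gradient and density, V_g ∝ 1/f ∝ 1/sin φ.
V₂ = V₁ · sin φ₁ / sin φ₂ = 79.2 × sin 44° / sin 62°
V₂ = 79.2 × 0.6947/0.8829 = 62 km/h

62 km/h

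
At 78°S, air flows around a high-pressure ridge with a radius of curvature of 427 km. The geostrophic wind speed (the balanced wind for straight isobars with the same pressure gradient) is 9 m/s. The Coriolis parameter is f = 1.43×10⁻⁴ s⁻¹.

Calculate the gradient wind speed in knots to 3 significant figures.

21.3 knots

Around a high, pressure-gradient force acts outward with centrifugal, so Coriolis balances both:
fV = (1/ρ)|∂P/∂n| + V²/R  →  V² − fR·V + fR·V_g = 0
With fR = 1.43×10⁻⁴ × 427×10³ m = 61.1 m/s:
V = [fR − √((fR)² − 4 fR V_g)]/2 = [61.1 − √(61.1² − 4×61.1×9)]/2 = 11 m/s
Supergeostrophic (V > V_g = 9 m/s), as expected around a high.
Converting: 11 m/s × 1.944 = 21.3 knots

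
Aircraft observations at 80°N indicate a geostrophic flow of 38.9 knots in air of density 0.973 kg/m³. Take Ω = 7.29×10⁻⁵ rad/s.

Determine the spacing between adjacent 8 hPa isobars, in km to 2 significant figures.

Coriolis parameter at 80°N:
f = 2Ω sin φ = 2 × 7.29×10⁻⁵ × sin 80° = 1.44×10⁻⁴ s⁻¹
Wind speed in SI: 38.9 knots = 20.0 m/s
Geostrophic balance rearranged: |∂P/∂n| = f ρ V_g
|∂P/∂n| = 1.44×10⁻⁴ × 0.973 × 20.0 = 2.80×10⁻³ Pa/m
Isobar spacing: Δn = ΔP/|∂P/∂n| = 800 Pa / 2.80×10⁻³ Pa/m = 286141 m ≈ 290 km

290 km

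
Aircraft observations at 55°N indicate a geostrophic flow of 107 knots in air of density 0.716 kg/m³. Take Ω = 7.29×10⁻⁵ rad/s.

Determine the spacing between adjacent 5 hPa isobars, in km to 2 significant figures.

Coriolis parameter at 55°N:
f = 2Ω sin φ = 2 × 7.29×10⁻⁵ × sin 55° = 1.19×10⁻⁴ s⁻¹
Wind speed in SI: 107 knots = 55.0 m/s
Geostrophic balance rearranged: |∂P/∂n| = f ρ V_g
|∂P/∂n| = 1.19×10⁻⁴ × 0.716 × 55.0 = 4.71×10⁻³ Pa/m
Isobar spacing: Δn = ΔP/|∂P/∂n| = 500 Pa / 4.71×10⁻³ Pa/m = 106222 m ≈ 110 km

110 km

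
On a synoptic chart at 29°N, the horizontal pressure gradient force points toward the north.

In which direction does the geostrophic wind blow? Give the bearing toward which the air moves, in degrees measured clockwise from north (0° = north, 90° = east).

The pressure-gradient force points toward the north (bearing 000°).
Geostrophic balance: in the Northern Hemisphere the Coriolis force deflects motion to the right, so the geostrophic wind blows 90° to the right of the pressure-gradient force (low pressure on the left).
Rotating 000° by 90° clockwise gives 090° — the wind blows toward the east.

090°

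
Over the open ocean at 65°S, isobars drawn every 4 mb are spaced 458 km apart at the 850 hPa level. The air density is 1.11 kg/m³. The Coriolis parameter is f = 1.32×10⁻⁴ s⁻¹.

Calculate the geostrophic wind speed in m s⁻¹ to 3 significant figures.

Pressure gradient: |∂P/∂n| = 400 Pa / 458000 m = 8.73×10⁻⁴ Pa/m
Geostrophic balance (pressure-gradient force = Coriolis force):
V_g = (1/(fρ)) |∂P/∂n| = 8.73×10⁻⁴ / (1.32×10⁻⁴ × 1.11) = 5.96 m/s

5.96 m s⁻¹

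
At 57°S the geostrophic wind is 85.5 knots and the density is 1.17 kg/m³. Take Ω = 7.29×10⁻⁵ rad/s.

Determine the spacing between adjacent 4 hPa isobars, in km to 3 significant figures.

63.6 km

Coriolis parameter at 57°S:
f = 2Ω sin φ = 2 × 7.29×10⁻⁵ × sin 57° = 1.22×10⁻⁴ s⁻¹
Wind speed in SI: 85.5 knots = 44.0 m/s
Geostrophic balance rearranged: |∂P/∂n| = f ρ V_g
|∂P/∂n| = 1.22×10⁻⁴ × 1.17 × 44.0 = 6.29×10⁻³ Pa/m
Isobar spacing: Δn = ΔP/|∂P/∂n| = 400 Pa / 6.29×10⁻³ Pa/m = 63565 m ≈ 63.6 km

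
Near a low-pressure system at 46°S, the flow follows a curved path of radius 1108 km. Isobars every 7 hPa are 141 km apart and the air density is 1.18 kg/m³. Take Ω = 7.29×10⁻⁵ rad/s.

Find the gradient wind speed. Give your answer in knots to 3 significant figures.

61.3 knots

Coriolis parameter at 46°S:
f = 2Ω sin φ = 2 × 7.29×10⁻⁵ × sin 46° = 1.05×10⁻⁴ s⁻¹
Pressure gradient: |∂P/∂n| = 700 Pa / 141000 m = 4.96×10⁻³ Pa/m
Geostrophic speed: V_g = |∂P/∂n|/(fρ) = 4.96×10⁻³/(1.05×10⁻⁴ × 1.18) = 40.1 m/s
Around a low, centrifugal force acts outward with Coriolis, so pressure-gradient force balances both:
(1/ρ)|∂P/∂n| = fV + V²/R  →  V² + fR·V − fR·V_g = 0
With fR = 1.05×10⁻⁴ × 1108×10³ m = 116 m/s:
V = [−fR + √((fR)² + 4 fR V_g)]/2 = [−116 + √(116² + 4×116×40.1)]/2 = 31.5 m/s
Subgeostrophic (V < V_g = 40.1 m/s), as expected around a low.
Converting: 31.5 m/s × 1.944 = 61.3 knots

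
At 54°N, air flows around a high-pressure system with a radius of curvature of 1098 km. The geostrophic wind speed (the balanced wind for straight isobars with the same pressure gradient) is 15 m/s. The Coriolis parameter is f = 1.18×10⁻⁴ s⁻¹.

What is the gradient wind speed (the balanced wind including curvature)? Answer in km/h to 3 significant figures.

Around a high, pressure-gradient force acts outward with centrifugal, so Coriolis balances both:
fV = (1/ρ)|∂P/∂n| + V²/R  →  V² − fR·V + fR·V_g = 0
With fR = 1.18×10⁻⁴ × 1098×10³ m = 130 m/s:
V = [fR − √((fR)² − 4 fR V_g)]/2 = [130 − √(130² − 4×130×15)]/2 = 17.3 m/s
Supergeostrophic (V > V_g = 15 m/s), as expected around a high.
Converting: 17.3 m/s × 3.6 = 62.3 km/h

62.3 km/h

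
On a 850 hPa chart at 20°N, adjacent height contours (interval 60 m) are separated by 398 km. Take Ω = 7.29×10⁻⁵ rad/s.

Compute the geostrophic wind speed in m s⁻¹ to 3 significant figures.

Coriolis parameter at 20°N:
f = 2Ω sin φ = 2 × 7.29×10⁻⁵ × sin 20° = 4.99×10⁻⁵ s⁻¹
Height gradient: |∂Z/∂n| = 60 m / 398000 m = 1.51×10⁻⁴
On a pressure surface, geostrophic balance gives V_g = (g/f)|∂Z/∂n|:
V_g = 9.81 × 1.51×10⁻⁴ / 4.99×10⁻⁵ = 29.7 m/s

29.7 m s⁻¹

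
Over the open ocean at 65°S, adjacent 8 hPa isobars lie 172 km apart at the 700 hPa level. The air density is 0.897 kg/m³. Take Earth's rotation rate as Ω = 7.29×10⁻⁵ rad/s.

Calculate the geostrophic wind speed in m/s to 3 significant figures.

39.2 m/s

Coriolis parameter at 65°S:
f = 2Ω sin φ = 2 × 7.29×10⁻⁵ × sin 65° = 1.32×10⁻⁴ s⁻¹
Pressure gradient: |∂P/∂n| = 800 Pa / 172000 m = 4.65×10⁻³ Pa/m
Geostrophic balance (pressure-gradient force = Coriolis force):
V_g = (1/(fρ)) |∂P/∂n| = 4.65×10⁻³ / (1.32×10⁻⁴ × 0.897) = 39.2 m/s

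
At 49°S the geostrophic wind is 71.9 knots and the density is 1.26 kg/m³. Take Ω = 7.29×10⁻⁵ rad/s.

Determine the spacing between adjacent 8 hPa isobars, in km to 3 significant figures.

Coriolis parameter at 49°S:
f = 2Ω sin φ = 2 × 7.29×10⁻⁵ × sin 49° = 1.10×10⁻⁴ s⁻¹
Wind speed in SI: 71.9 knots = 37.0 m/s
Geostrophic balance rearranged: |∂P/∂n| = f ρ V_g
|∂P/∂n| = 1.10×10⁻⁴ × 1.26 × 37.0 = 5.13×10⁻³ Pa/m
Isobar spacing: Δn = ΔP/|∂P/∂n| = 800 Pa / 5.13×10⁻³ Pa/m = 155997 m ≈ 156 km

156 km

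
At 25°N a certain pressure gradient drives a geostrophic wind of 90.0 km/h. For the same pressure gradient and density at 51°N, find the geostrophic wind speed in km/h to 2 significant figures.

49 km/h

With the same pressure gradient and density, V_g ∝ 1/f ∝ 1/sin φ.
V₂ = V₁ · sin φ₁ / sin φ₂ = 90.0 × sin 25° / sin 51°
V₂ = 90.0 × 0.4226/0.7771 = 49 km/h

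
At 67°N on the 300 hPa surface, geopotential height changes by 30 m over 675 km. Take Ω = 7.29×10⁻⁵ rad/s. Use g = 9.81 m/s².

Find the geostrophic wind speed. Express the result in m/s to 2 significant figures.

Coriolis parameter at 67°N:
f = 2Ω sin φ = 2 × 7.29×10⁻⁵ × sin 67° = 1.34×10⁻⁴ s⁻¹
Height gradient: |∂Z/∂n| = 30 m / 675000 m = 4.44×10⁻⁵
On a pressure surface, geostrophic balance gives V_g = (g/f)|∂Z/∂n|:
V_g = 9.81 × 4.44×10⁻⁵ / 1.34×10⁻⁴ = 3.25 m/s

3.2 m/s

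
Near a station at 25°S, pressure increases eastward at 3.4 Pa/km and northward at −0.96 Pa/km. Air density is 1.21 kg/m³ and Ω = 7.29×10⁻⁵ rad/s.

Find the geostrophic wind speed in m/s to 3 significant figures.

47.4 m/s

Coriolis parameter at 25°S:
f = 2Ω sin φ = 2 × 7.29×10⁻⁵ × sin 25° = 6.16×10⁻⁵ s⁻¹
In the Southern Hemisphere f is negative: f = −6.16×10⁻⁵ s⁻¹.
Component geostrophic relations (x east, y north):
u_g = −(1/(fρ)) ∂P/∂y,  v_g = (1/(fρ)) ∂P/∂x
u_g = −(−0.96×10⁻³)/(−6.16×10⁻⁵ × 1.21) = −12.9 m/s;  v_g = (3.4×10⁻³)/(−6.16×10⁻⁵ × 1.21) = −45.6 m/s
|V_g| = √(u_g² + v_g²) = 47.4 m/s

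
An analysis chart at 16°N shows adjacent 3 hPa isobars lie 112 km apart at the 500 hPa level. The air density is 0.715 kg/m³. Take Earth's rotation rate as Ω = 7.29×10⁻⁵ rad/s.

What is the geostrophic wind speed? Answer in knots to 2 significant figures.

Coriolis parameter at 16°N:
f = 2Ω sin φ = 2 × 7.29×10⁻⁵ × sin 16° = 4.02×10⁻⁵ s⁻¹
Pressure gradient: |∂P/∂n| = 300 Pa / 112000 m = 2.68×10⁻³ Pa/m
Geostrophic balance (pressure-gradient force = Coriolis force):
V_g = (1/(fρ)) |∂P/∂n| = 2.68×10⁻³ / (4.02×10⁻⁵ × 0.715) = 93.2 m/s
Converting: 93.2 m/s × 1.944 = 180 knots

180 knots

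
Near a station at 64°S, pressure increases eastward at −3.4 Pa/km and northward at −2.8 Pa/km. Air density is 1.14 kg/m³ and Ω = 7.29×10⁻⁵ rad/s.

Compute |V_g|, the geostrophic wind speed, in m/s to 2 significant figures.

29 m/s

Coriolis parameter at 64°S:
f = 2Ω sin φ = 2 × 7.29×10⁻⁵ × sin 64° = 1.31×10⁻⁴ s⁻¹
In the Southern Hemisphere f is negative: f = −1.31×10⁻⁴ s⁻¹.
Component geostrophic relations (x east, y north):
u_g = −(1/(fρ)) ∂P/∂y,  v_g = (1/(fρ)) ∂P/∂x
u_g = −(−2.8×10⁻³)/(−1.31×10⁻⁴ × 1.14) = −18.7 m/s;  v_g = (−3.4×10⁻³)/(−1.31×10⁻⁴ × 1.14) = 22.8 m/s
|V_g| = √(u_g² + v_g²) = 29.5 m/s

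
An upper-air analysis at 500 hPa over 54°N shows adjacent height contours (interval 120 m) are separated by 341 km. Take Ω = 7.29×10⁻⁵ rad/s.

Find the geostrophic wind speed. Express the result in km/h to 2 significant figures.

Coriolis parameter at 54°N:
f = 2Ω sin φ = 2 × 7.29×10⁻⁵ × sin 54° = 1.18×10⁻⁴ s⁻¹
Height gradient: |∂Z/∂n| = 120 m / 341000 m = 3.52×10⁻⁴
On a pressure surface, geostrophic balance gives V_g = (g/f)|∂Z/∂n|:
V_g = 9.81 × 3.52×10⁻⁴ / 1.18×10⁻⁴ = 29.3 m/s
Converting: 29.3 m/s × 3.6 = 110 km/h

110 km/h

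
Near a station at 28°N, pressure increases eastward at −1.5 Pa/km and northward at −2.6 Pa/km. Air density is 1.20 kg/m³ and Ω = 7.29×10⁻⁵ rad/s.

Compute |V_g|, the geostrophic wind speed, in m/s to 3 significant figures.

36.5 m/s

Coriolis parameter at 28°N:
f = 2Ω sin φ = 2 × 7.29×10⁻⁵ × sin 28° = 6.84×10⁻⁵ s⁻¹
Component geostrophic relations (x east, y north):
u_g = −(1/(fρ)) ∂P/∂y,  v_g = (1/(fρ)) ∂P/∂x
u_g = −(−2.6×10⁻³)/(6.84×10⁻⁵ × 1.20) = 31.7 m/s;  v_g = (−1.5×10⁻³)/(6.84×10⁻⁵ × 1.20) = −18.3 m/s
|V_g| = √(u_g² + v_g²) = 36.5 m/s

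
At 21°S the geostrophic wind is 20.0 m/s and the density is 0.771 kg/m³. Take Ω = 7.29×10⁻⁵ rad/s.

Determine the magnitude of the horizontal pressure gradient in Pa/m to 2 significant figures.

Coriolis parameter at 21°S:
f = 2Ω sin φ = 2 × 7.29×10⁻⁵ × sin 21° = 5.23×10⁻⁵ s⁻¹
Geostrophic balance rearranged: |∂P/∂n| = f ρ V_g
|∂P/∂n| = 5.23×10⁻⁵ × 0.771 × 20.0 = 8.06×10⁻⁴ Pa/m

8.1×10⁻⁴ Pa/m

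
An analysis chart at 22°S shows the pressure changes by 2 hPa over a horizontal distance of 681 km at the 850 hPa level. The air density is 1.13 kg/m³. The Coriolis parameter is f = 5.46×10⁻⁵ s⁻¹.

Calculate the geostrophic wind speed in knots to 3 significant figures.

9.25 knots

Pressure gradient: |∂P/∂n| = 200 Pa / 681000 m = 2.94×10⁻⁴ Pa/m
Geostrophic balance (pressure-gradient force = Coriolis force):
V_g = (1/(fρ)) |∂P/∂n| = 2.94×10⁻⁴ / (5.46×10⁻⁵ × 1.13) = 4.76 m/s
Converting: 4.76 m/s × 1.944 = 9.25 knots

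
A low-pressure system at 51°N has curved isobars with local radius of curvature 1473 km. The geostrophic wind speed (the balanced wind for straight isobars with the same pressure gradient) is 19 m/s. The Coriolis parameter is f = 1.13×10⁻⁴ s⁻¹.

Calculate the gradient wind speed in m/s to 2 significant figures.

Around a low, centrifugal force acts outward with Coriolis, so pressure-gradient force balances both:
(1/ρ)|∂P/∂n| = fV + V²/R  →  V² + fR·V − fR·V_g = 0
With fR = 1.13×10⁻⁴ × 1473×10³ m = 166 m/s:
V = [−fR + √((fR)² + 4 fR V_g)]/2 = [−166 + √(166² + 4×166×19)]/2 = 17.2 m/s
Subgeostrophic (V < V_g = 19 m/s), as expected around a low.

17 m/s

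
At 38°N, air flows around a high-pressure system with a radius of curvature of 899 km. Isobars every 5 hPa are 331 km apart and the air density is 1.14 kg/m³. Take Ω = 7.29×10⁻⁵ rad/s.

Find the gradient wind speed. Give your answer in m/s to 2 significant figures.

19 m/s

Coriolis parameter at 38°N:
f = 2Ω sin φ = 2 × 7.29×10⁻⁵ × sin 38° = 8.98×10⁻⁵ s⁻¹
Pressure gradient: |∂P/∂n| = 500 Pa / 331000 m = 1.51×10⁻³ Pa/m
Geostrophic speed: V_g = |∂P/∂n|/(fρ) = 1.51×10⁻³/(8.98×10⁻⁵ × 1.14) = 14.8 m/s
Around a high, pressure-gradient force acts outward with centrifugal, so Coriolis balances both:
fV = (1/ρ)|∂P/∂n| + V²/R  →  V² − fR·V + fR·V_g = 0
With fR = 8.98×10⁻⁵ × 899×10³ m = 80.7 m/s:
V = [fR − √((fR)² − 4 fR V_g)]/2 = [80.7 − √(80.7² − 4×80.7×14.8)]/2 = 19.4 m/s
Supergeostrophic (V > V_g = 14.8 m/s), as expected around a high.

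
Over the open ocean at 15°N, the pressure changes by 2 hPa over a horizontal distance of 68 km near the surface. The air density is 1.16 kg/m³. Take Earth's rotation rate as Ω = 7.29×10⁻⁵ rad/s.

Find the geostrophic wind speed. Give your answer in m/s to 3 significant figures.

67.2 m/s

Coriolis parameter at 15°N:
f = 2Ω sin φ = 2 × 7.29×10⁻⁵ × sin 15° = 3.77×10⁻⁵ s⁻¹
Pressure gradient: |∂P/∂n| = 200 Pa / 68000 m = 2.94×10⁻³ Pa/m
Geostrophic balance (pressure-gradient force = Coriolis force):
V_g = (1/(fρ)) |∂P/∂n| = 2.94×10⁻³ / (3.77×10⁻⁵ × 1.16) = 67.2 m/s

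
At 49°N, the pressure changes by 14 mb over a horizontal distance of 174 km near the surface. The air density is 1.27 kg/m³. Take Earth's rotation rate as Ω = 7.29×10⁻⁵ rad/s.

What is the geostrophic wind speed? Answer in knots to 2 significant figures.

Coriolis parameter at 49°N:
f = 2Ω sin φ = 2 × 7.29×10⁻⁵ × sin 49° = 1.10×10⁻⁴ s⁻¹
Pressure gradient: |∂P/∂n| = 1400 Pa / 174000 m = 8.05×10⁻³ Pa/m
Geostrophic balance (pressure-gradient force = Coriolis force):
V_g = (1/(fρ)) |∂P/∂n| = 8.05×10⁻³ / (1.10×10⁻⁴ × 1.27) = 57.6 m/s
Converting: 57.6 m/s × 1.944 = 110 knots

110 knots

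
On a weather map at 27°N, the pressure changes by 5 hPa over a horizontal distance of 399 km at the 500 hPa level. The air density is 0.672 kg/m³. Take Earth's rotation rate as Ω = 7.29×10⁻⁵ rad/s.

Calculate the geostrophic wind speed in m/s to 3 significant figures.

Coriolis parameter at 27°N:
f = 2Ω sin φ = 2 × 7.29×10⁻⁵ × sin 27° = 6.62×10⁻⁵ s⁻¹
Pressure gradient: |∂P/∂n| = 500 Pa / 399000 m = 1.25×10⁻³ Pa/m
Geostrophic balance (pressure-gradient force = Coriolis force):
V_g = (1/(fρ)) |∂P/∂n| = 1.25×10⁻³ / (6.62×10⁻⁵ × 0.672) = 28.2 m/s

28.2 m/s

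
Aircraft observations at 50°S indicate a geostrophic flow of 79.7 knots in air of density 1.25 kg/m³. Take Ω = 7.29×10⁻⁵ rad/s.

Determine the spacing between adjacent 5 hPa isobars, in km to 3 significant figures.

Coriolis parameter at 50°S:
f = 2Ω sin φ = 2 × 7.29×10⁻⁵ × sin 50° = 1.12×10⁻⁴ s⁻¹
Wind speed in SI: 79.7 knots = 41.0 m/s
Geostrophic balance rearranged: |∂P/∂n| = f ρ V_g
|∂P/∂n| = 1.12×10⁻⁴ × 1.25 × 41.0 = 5.72×10⁻³ Pa/m
Isobar spacing: Δn = ΔP/|∂P/∂n| = 500 Pa / 5.72×10⁻³ Pa/m = 87348 m ≈ 87.3 km

87.3 km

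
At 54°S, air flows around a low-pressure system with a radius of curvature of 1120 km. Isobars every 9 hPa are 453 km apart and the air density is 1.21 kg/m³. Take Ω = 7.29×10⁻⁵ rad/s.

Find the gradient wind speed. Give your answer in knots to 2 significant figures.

25 knots

Coriolis parameter at 54°S:
f = 2Ω sin φ = 2 × 7.29×10⁻⁵ × sin 54° = 1.18×10⁻⁴ s⁻¹
Pressure gradient: |∂P/∂n| = 900 Pa / 453000 m = 1.99×10⁻³ Pa/m
Geostrophic speed: V_g = |∂P/∂n|/(fρ) = 1.99×10⁻³/(1.18×10⁻⁴ × 1.21) = 13.9 m/s
Around a low, centrifugal force acts outward with Coriolis, so pressure-gradient force balances both:
(1/ρ)|∂P/∂n| = fV + V²/R  →  V² + fR·V − fR·V_g = 0
With fR = 1.18×10⁻⁴ × 1120×10³ m = 132 m/s:
V = [−fR + √((fR)² + 4 fR V_g)]/2 = [−132 + √(132² + 4×132×13.9)]/2 = 12.7 m/s
Subgeostrophic (V < V_g = 13.9 m/s), as expected around a low.
Converting: 12.7 m/s × 1.944 = 25 knots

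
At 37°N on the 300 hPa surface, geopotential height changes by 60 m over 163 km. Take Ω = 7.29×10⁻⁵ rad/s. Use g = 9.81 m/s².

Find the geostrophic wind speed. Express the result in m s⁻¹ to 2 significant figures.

Coriolis parameter at 37°N:
f = 2Ω sin φ = 2 × 7.29×10⁻⁵ × sin 37° = 8.77×10⁻⁵ s⁻¹
Height gradient: |∂Z/∂n| = 60 m / 163000 m = 3.68×10⁻⁴
On a pressure surface, geostrophic balance gives V_g = (g/f)|∂Z/∂n|:
V_g = 9.81 × 3.68×10⁻⁴ / 8.77×10⁻⁵ = 41.2 m/s

41 m s⁻¹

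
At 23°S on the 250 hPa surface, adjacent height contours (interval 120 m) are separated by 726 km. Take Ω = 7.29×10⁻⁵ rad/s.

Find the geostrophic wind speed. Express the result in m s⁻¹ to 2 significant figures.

Coriolis parameter at 23°S:
f = 2Ω sin φ = 2 × 7.29×10⁻⁵ × sin 23° = 5.70×10⁻⁵ s⁻¹
Height gradient: |∂Z/∂n| = 120 m / 726000 m = 1.65×10⁻⁴
On a pressure surface, geostrophic balance gives V_g = (g/f)|∂Z/∂n|:
V_g = 9.81 × 1.65×10⁻⁴ / 5.70×10⁻⁵ = 28.5 m/s

28 m s⁻¹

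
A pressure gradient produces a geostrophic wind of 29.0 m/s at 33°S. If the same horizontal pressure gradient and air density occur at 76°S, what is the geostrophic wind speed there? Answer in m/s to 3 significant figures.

With the same pressure gradient and density, V_g ∝ 1/f ∝ 1/sin φ.
V₂ = V₁ · sin φ₁ / sin φ₂ = 29.0 × sin 33° / sin 76°
V₂ = 29.0 × 0.5446/0.9703 = 16.3 m/s

16.3 m/s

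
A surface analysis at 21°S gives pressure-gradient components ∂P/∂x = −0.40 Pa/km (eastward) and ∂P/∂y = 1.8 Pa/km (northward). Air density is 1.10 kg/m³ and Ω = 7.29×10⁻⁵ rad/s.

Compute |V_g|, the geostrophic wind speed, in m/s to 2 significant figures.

Coriolis parameter at 21°S:
f = 2Ω sin φ = 2 × 7.29×10⁻⁵ × sin 21° = 5.23×10⁻⁵ s⁻¹
In the Southern Hemisphere f is negative: f = −5.23×10⁻⁵ s⁻¹.
Component geostrophic relations (x east, y north):
u_g = −(1/(fρ)) ∂P/∂y,  v_g = (1/(fρ)) ∂P/∂x
u_g = −(1.8×10⁻³)/(−5.23×10⁻⁵ × 1.10) = 31.3 m/s;  v_g = (−0.40×10⁻³)/(−5.23×10⁻⁵ × 1.10) = 6.96 m/s
|V_g| = √(u_g² + v_g²) = 32.1 m/s

32 m/s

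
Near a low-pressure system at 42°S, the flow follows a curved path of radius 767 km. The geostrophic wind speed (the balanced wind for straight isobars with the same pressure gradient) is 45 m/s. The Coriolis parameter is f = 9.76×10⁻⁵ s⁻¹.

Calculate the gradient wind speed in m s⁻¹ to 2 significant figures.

Around a low, centrifugal force acts outward with Coriolis, so pressure-gradient force balances both:
(1/ρ)|∂P/∂n| = fV + V²/R  →  V² + fR·V − fR·V_g = 0
With fR = 9.76×10⁻⁵ × 767×10³ m = 74.9 m/s:
V = [−fR + √((fR)² + 4 fR V_g)]/2 = [−74.9 + √(74.9² + 4×74.9×45)]/2 = 31.6 m/s
Subgeostrophic (V < V_g = 45 m/s), as expected around a low.

32 m s⁻¹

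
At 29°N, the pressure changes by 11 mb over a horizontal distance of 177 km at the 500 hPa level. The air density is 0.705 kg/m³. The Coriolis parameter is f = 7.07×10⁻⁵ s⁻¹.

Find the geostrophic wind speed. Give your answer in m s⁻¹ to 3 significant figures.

125 m s⁻¹

Pressure gradient: |∂P/∂n| = 1100 Pa / 177000 m = 6.21×10⁻³ Pa/m
Geostrophic balance (pressure-gradient force = Coriolis force):
V_g = (1/(fρ)) |∂P/∂n| = 6.21×10⁻³ / (7.07×10⁻⁵ × 0.705) = 125 m/s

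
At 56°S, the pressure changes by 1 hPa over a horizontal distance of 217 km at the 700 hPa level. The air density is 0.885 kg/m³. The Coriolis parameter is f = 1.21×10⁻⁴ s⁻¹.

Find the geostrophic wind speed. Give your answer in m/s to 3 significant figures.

Pressure gradient: |∂P/∂n| = 100 Pa / 217000 m = 4.61×10⁻⁴ Pa/m
Geostrophic balance (pressure-gradient force = Coriolis force):
V_g = (1/(fρ)) |∂P/∂n| = 4.61×10⁻⁴ / (1.21×10⁻⁴ × 0.885) = 4.30 m/s

4.30 m/s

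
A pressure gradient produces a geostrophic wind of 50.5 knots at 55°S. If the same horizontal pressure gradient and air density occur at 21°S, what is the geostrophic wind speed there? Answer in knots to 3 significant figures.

With the same pressure gradient and density, V_g ∝ 1/f ∝ 1/sin φ.
V₂ = V₁ · sin φ₁ / sin φ₂ = 50.5 × sin 55° / sin 21°
V₂ = 50.5 × 0.8192/0.3584 = 115 knots

115 knots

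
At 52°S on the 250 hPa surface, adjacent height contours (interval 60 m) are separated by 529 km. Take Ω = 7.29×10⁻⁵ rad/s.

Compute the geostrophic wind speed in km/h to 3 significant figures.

34.9 km/h

Coriolis parameter at 52°S:
f = 2Ω sin φ = 2 × 7.29×10⁻⁵ × sin 52° = 1.15×10⁻⁴ s⁻¹
Height gradient: |∂Z/∂n| = 60 m / 529000 m = 1.13×10⁻⁴
On a pressure surface, geostrophic balance gives V_g = (g/f)|∂Z/∂n|:
V_g = 9.81 × 1.13×10⁻⁴ / 1.15×10⁻⁴ = 9.68 m/s
Converting: 9.68 m/s × 3.6 = 34.9 km/h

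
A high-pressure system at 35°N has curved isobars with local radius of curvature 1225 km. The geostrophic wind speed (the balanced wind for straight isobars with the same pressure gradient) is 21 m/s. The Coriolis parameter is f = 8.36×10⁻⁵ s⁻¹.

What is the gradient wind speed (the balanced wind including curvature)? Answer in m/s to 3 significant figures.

29.5 m/s

Around a high, pressure-gradient force acts outward with centrifugal, so Coriolis balances both:
fV = (1/ρ)|∂P/∂n| + V²/R  →  V² − fR·V + fR·V_g = 0
With fR = 8.36×10⁻⁵ × 1225×10³ m = 102 m/s:
V = [fR − √((fR)² − 4 fR V_g)]/2 = [102 − √(102² − 4×102×21)]/2 = 29.5 m/s
Supergeostrophic (V > V_g = 21 m/s), as expected around a high.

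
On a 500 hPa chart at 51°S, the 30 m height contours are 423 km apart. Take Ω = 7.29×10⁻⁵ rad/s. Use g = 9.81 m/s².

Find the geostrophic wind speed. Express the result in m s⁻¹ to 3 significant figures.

Coriolis parameter at 51°S:
f = 2Ω sin φ = 2 × 7.29×10⁻⁵ × sin 51° = 1.13×10⁻⁴ s⁻¹
Height gradient: |∂Z/∂n| = 30 m / 423000 m = 7.09×10⁻⁵
On a pressure surface, geostrophic balance gives V_g = (g/f)|∂Z/∂n|:
V_g = 9.81 × 7.09×10⁻⁵ / 1.13×10⁻⁴ = 6.14 m/s

6.14 m s⁻¹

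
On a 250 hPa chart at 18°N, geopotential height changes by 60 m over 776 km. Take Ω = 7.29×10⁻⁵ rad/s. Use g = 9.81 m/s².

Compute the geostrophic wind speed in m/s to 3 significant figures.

Coriolis parameter at 18°N:
f = 2Ω sin φ = 2 × 7.29×10⁻⁵ × sin 18° = 4.51×10⁻⁵ s⁻¹
Height gradient: |∂Z/∂n| = 60 m / 776000 m = 7.73×10⁻⁵
On a pressure surface, geostrophic balance gives V_g = (g/f)|∂Z/∂n|:
V_g = 9.81 × 7.73×10⁻⁵ / 4.51×10⁻⁵ = 16.8 m/s

16.8 m/s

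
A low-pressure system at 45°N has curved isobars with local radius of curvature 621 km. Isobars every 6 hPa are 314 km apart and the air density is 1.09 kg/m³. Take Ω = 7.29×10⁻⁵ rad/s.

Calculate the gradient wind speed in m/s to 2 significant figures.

14 m/s

Coriolis parameter at 45°N:
f = 2Ω sin φ = 2 × 7.29×10⁻⁵ × sin 45° = 1.03×10⁻⁴ s⁻¹
Pressure gradient: |∂P/∂n| = 600 Pa / 314000 m = 1.91×10⁻³ Pa/m
Geostrophic speed: V_g = |∂P/∂n|/(fρ) = 1.91×10⁻³/(1.03×10⁻⁴ × 1.09) = 17.0 m/s
Around a low, centrifugal force acts outward with Coriolis, so pressure-gradient force balances both:
(1/ρ)|∂P/∂n| = fV + V²/R  →  V² + fR·V − fR·V_g = 0
With fR = 1.03×10⁻⁴ × 621×10³ m = 64.0 m/s:
V = [−fR + √((fR)² + 4 fR V_g)]/2 = [−64.0 + √(64.0² + 4×64.0×17)]/2 = 14 m/s
Subgeostrophic (V < V_g = 17 m/s), as expected around a low.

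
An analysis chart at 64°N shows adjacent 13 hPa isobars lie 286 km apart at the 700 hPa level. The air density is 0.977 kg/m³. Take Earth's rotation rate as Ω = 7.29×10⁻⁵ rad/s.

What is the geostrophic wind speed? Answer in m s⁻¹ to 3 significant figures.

35.5 m s⁻¹

Coriolis parameter at 64°N:
f = 2Ω sin φ = 2 × 7.29×10⁻⁵ × sin 64° = 1.31×10⁻⁴ s⁻¹
Pressure gradient: |∂P/∂n| = 1300 Pa / 286000 m = 4.55×10⁻³ Pa/m
Geostrophic balance (pressure-gradient force = Coriolis force):
V_g = (1/(fρ)) |∂P/∂n| = 4.55×10⁻³ / (1.31×10⁻⁴ × 0.977) = 35.5 m/s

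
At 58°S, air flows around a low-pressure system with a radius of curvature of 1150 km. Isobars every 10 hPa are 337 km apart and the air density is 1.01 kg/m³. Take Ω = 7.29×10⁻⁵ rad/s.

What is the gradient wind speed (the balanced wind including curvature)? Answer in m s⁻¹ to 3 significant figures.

20.7 m s⁻¹

Coriolis parameter at 58°S:
f = 2Ω sin φ = 2 × 7.29×10⁻⁵ × sin 58° = 1.24×10⁻⁴ s⁻¹
Pressure gradient: |∂P/∂n| = 1000 Pa / 337000 m = 2.97×10⁻³ Pa/m
Geostrophic speed: V_g = |∂P/∂n|/(fρ) = 2.97×10⁻³/(1.24×10⁻⁴ × 1.01) = 23.8 m/s
Around a low, centrifugal force acts outward with Coriolis, so pressure-gradient force balances both:
(1/ρ)|∂P/∂n| = fV + V²/R  →  V² + fR·V − fR·V_g = 0
With fR = 1.24×10⁻⁴ × 1150×10³ m = 142 m/s:
V = [−fR + √((fR)² + 4 fR V_g)]/2 = [−142 + √(142² + 4×142×23.8)]/2 = 20.7 m/s
Subgeostrophic (V < V_g = 23.8 m/s), as expected around a low.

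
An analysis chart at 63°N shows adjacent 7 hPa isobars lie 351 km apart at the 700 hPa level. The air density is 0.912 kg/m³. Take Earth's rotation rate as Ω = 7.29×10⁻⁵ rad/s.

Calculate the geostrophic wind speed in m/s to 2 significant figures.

Coriolis parameter at 63°N:
f = 2Ω sin φ = 2 × 7.29×10⁻⁵ × sin 63° = 1.30×10⁻⁴ s⁻¹
Pressure gradient: |∂P/∂n| = 700 Pa / 351000 m = 1.99×10⁻³ Pa/m
Geostrophic balance (pressure-gradient force = Coriolis force):
V_g = (1/(fρ)) |∂P/∂n| = 1.99×10⁻³ / (1.30×10⁻⁴ × 0.912) = 16.8 m/s

17 m/s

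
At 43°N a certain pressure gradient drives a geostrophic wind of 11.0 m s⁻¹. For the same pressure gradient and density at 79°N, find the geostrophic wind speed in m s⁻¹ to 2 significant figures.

7.6 m s⁻¹

With the same pressure gradient and density, V_g ∝ 1/f ∝ 1/sin φ.
V₂ = V₁ · sin φ₁ / sin φ₂ = 11.0 × sin 43° / sin 79°
V₂ = 11.0 × 0.6820/0.9816 = 7.6 m s⁻¹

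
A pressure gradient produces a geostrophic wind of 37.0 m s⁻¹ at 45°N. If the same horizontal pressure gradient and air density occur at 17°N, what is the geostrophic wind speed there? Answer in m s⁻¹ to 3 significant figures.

89.5 m s⁻¹

With the same pressure gradient and density, V_g ∝ 1/f ∝ 1/sin φ.
V₂ = V₁ · sin φ₁ / sin φ₂ = 37.0 × sin 45° / sin 17°
V₂ = 37.0 × 0.7071/0.2924 = 89.5 m s⁻¹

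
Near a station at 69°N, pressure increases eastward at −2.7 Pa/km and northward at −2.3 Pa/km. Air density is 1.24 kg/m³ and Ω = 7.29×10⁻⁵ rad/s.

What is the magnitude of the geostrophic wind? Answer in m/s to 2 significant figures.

21 m/s

Coriolis parameter at 69°N:
f = 2Ω sin φ = 2 × 7.29×10⁻⁵ × sin 69° = 1.36×10⁻⁴ s⁻¹
Component geostrophic relations (x east, y north):
u_g = −(1/(fρ)) ∂P/∂y,  v_g = (1/(fρ)) ∂P/∂x
u_g = −(−2.3×10⁻³)/(1.36×10⁻⁴ × 1.24) = 13.6 m/s;  v_g = (−2.7×10⁻³)/(1.36×10⁻⁴ × 1.24) = −16.0 m/s
|V_g| = √(u_g² + v_g²) = 21.0 m/s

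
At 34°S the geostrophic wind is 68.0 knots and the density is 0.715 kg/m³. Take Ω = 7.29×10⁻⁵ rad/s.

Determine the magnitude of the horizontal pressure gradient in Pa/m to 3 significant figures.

Coriolis parameter at 34°S:
f = 2Ω sin φ = 2 × 7.29×10⁻⁵ × sin 34° = 8.15×10⁻⁵ s⁻¹
Wind speed in SI: 68.0 knots = 35.0 m/s
Geostrophic balance rearranged: |∂P/∂n| = f ρ V_g
|∂P/∂n| = 8.15×10⁻⁵ × 0.715 × 35.0 = 2.04×10⁻³ Pa/m

2.04×10⁻³ Pa/m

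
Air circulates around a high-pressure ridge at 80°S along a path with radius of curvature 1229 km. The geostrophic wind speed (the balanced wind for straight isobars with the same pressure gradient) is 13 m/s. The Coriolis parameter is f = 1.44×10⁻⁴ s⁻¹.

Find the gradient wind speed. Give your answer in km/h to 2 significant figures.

Around a high, pressure-gradient force acts outward with centrifugal, so Coriolis balances both:
fV = (1/ρ)|∂P/∂n| + V²/R  →  V² − fR·V + fR·V_g = 0
With fR = 1.44×10⁻⁴ × 1229×10³ m = 177 m/s:
V = [fR − √((fR)² − 4 fR V_g)]/2 = [177 − √(177² − 4×177×13)]/2 = 14.1 m/s
Supergeostrophic (V > V_g = 13 m/s), as expected around a high.
Converting: 14.1 m/s × 3.6 = 51 km/h

51 km/h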